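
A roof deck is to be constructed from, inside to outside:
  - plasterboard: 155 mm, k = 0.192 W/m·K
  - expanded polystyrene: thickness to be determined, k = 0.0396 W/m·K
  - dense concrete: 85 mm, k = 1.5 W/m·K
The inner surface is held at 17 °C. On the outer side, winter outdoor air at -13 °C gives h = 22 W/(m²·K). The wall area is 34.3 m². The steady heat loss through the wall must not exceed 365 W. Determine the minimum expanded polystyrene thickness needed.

Using the resistance-network approach (series):
R_plasterboard = L/(kA) = 0.155/(0.192×34.3) = 0.02354 K/W
R_dense concrete = L/(kA) = 0.085/(1.5×34.3) = 0.001652 K/W
R_outer film = 1/(h_o·A) = 1/(22×34.3) = 0.001325 K/W
Sum of the known resistances R_other = 0.02651 K/W
Required total resistance R_tot = ΔT/Q_allow = 30/365 = 0.08219 K/W
R_expanded polystyrene = R_tot − R_other = 0.05568 K/W
L = R·k·A = 0.05568×0.0396×34.3

L ≈ 75.6 mm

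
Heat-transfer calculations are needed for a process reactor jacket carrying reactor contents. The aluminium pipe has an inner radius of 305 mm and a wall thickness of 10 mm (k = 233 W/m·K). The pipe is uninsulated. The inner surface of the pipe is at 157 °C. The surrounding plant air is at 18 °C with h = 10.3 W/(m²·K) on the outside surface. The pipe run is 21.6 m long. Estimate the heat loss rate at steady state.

Per-layer cylindrical resistances, series-summed:
R_aluminium pipe wall = ln(315/305)/(2π×233×21.6) = 1.02×10^-6 K/W
R_outer film = 1/(h_o·2πr_oL) = 1/(10.3×2π×0.315×21.6) = 0.002271 K/W
R_total = 0.002272 K/W
Q = ΔT/R_total = 139/0.002272

Q ≈ 61200 W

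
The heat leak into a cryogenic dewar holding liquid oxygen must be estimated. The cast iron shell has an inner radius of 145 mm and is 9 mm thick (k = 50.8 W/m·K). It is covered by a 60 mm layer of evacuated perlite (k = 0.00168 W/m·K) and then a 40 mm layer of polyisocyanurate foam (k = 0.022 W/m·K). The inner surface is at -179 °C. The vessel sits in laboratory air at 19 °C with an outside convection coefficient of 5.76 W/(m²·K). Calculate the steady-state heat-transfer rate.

Q ≈ 2.22 W

For a spherical shell R = (1/r₁ − 1/r₂)/(4πk); film R = 1/(h·4πr²). In series:
R_cast iron shell = (1/0.145 − 1/0.154)/(4π×50.8) = 6.314×10^-4 K/W
R_evacuated perlite = (1/0.154 − 1/0.214)/(4π×0.00168) = 86.24 K/W
R_polyisocyanurate foam = (1/0.214 − 1/0.254)/(4π×0.022) = 2.662 K/W
R_outer film = 1/(h·4πr_o²) = 1/(5.76×4π×0.254²) = 0.2141 K/W
R_total = 89.11 K/W
Q = ΔT/R_total = 198/89.11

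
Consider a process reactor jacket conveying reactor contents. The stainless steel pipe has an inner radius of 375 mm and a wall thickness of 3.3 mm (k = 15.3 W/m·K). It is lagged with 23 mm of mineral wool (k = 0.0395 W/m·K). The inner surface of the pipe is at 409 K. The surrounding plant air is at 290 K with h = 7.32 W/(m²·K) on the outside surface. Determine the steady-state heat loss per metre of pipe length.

q′ ≈ 407 W/m

Radial resistances (cylindrical: R_cond = ln(r_o/r_i)/(2πkL), R_conv = 1/(h·2πrL)):
R_stainless steel pipe wall = ln(378.3/375)/(2π×15.3×1) = 9.114×10^-5 K/W
R_mineral wool = ln(401.3/378.3)/(2π×0.0395×1) = 0.2378 K/W
R_outer film = 1/(h_o·2πr_oL) = 1/(7.32×2π×0.4013×1) = 0.05418 K/W
R_total = 0.2921 K/W
Q = ΔT/R_total = 119/0.2921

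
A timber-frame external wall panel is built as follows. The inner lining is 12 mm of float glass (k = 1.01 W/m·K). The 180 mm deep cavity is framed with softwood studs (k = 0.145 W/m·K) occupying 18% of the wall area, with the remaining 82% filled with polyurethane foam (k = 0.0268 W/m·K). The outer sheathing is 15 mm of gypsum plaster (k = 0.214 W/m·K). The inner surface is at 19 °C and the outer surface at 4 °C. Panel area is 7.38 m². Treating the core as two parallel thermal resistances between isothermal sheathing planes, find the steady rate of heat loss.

Sheathing layers in series; stud and cavity paths in parallel between them.
R_inner = 0.012/(1.01×7.38) = 0.00161 K/W
R_stud  = 0.18/(0.145×0.18×7.38) = 0.9345 K/W
R_cav   = 0.18/(0.0268×0.82×7.38) = 1.11 K/W
1/R_core = 1/R_stud + 1/R_cav → R_core = 0.5073 K/W
R_outer = 0.015/(0.214×7.38) = 0.009498 K/W
R_total = 0.5184 K/W
Q = ΔT/R_total = 15/0.5184

Q ≈ 28.9 W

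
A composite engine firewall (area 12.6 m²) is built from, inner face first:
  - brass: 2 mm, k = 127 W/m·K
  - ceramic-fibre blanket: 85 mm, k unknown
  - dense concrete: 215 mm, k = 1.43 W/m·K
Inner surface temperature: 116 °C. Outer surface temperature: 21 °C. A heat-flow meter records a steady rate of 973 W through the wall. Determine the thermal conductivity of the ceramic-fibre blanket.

Series thermal resistances:
R_brass = L/(kA) = 0.002/(127×12.6) = 1.25×10^-6 K/W
R_dense concrete = L/(kA) = 0.215/(1.43×12.6) = 0.01193 K/W
Sum of known resistances R_other = 0.01193 K/W
Total R = ΔT/Q = 95/973 = 0.09764 K/W
R_ceramic-fibre blanket = R_total − R_other = 0.0857 K/W
k = L/(R·A) = 0.085/(0.0857×12.6)

k ≈ 0.0787 W/(m·K)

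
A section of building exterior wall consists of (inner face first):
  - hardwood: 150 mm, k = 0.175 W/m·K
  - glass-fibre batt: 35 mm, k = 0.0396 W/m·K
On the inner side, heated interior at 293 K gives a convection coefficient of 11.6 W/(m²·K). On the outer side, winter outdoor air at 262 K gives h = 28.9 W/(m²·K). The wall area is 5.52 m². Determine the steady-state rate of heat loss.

Using the resistance-network approach (series):
R_inner film = 1/(h_i·A) = 1/(11.6×5.52) = 0.01562 K/W
R_hardwood = L/(kA) = 0.15/(0.175×5.52) = 0.1553 K/W
R_glass-fibre batt = L/(kA) = 0.035/(0.0396×5.52) = 0.1601 K/W
R_outer film = 1/(h_o·A) = 1/(28.9×5.52) = 0.006268 K/W
R_total = 0.3373 K/W
Q = ΔT / R_total = 31 / 0.3373

Q ≈ 91.9 W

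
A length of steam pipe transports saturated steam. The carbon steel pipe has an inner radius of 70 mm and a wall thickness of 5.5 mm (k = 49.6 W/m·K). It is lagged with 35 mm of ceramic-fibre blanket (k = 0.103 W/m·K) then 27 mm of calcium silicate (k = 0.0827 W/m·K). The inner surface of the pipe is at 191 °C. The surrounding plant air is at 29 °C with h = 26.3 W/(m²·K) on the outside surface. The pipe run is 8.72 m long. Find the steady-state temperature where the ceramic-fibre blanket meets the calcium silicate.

Treating each annulus and film as a series resistance:
R_carbon steel pipe wall = ln(75.5/70)/(2π×49.6×8.72) = 2.783×10^-5 K/W
R_ceramic-fibre blanket = ln(110.5/75.5)/(2π×0.103×8.72) = 0.06749 K/W
R_calcium silicate = ln(137.5/110.5)/(2π×0.0827×8.72) = 0.04825 K/W
R_outer film = 1/(h_o·2πr_oL) = 1/(26.3×2π×0.1375×8.72) = 0.005047 K/W
R_total = 0.1208 K/W
Q = ΔT/R_total = 162/0.1208
Q = 1340 W
T_interface = T_inner − Q·ΣR(inner→interface) = 191 − 1340×0.06752

T ≈ 100 °C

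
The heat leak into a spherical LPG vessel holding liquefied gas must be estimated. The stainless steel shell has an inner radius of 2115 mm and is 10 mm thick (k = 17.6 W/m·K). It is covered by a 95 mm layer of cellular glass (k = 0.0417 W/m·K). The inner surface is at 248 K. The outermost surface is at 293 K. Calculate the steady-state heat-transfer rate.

Q ≈ 1170 W

Spherical conduction: R = (1/r_in − 1/r_out)/(4πk) per layer; series-sum.
R_stainless steel shell = (1/2.115 − 1/2.125)/(4π×17.6) = 1.006×10^-5 K/W
R_cellular glass = (1/2.125 − 1/2.22)/(4π×0.0417) = 0.03843 K/W
R_total = 0.03844 K/W
Q = ΔT/R_total = 45/0.03844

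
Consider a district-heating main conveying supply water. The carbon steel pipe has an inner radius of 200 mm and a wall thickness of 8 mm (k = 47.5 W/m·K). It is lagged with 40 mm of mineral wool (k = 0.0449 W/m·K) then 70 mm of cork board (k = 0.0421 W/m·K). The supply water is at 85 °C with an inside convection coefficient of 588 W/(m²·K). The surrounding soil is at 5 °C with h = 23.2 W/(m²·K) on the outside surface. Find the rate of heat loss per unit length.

Cylindrical conduction, so R = ln(r₂/r₁)/(2πkL) per layer, in series:
R_inner film = 1/(h_i·2πr₁L) = 1/(588×2π×0.2×1) = 0.001353 K/W
R_carbon steel pipe wall = ln(208/200)/(2π×47.5×1) = 1.314×10^-4 K/W
R_mineral wool = ln(248/208)/(2π×0.0449×1) = 0.6235 K/W
R_cork board = ln(318/248)/(2π×0.0421×1) = 0.9399 K/W
R_outer film = 1/(h_o·2πr_oL) = 1/(23.2×2π×0.318×1) = 0.02157 K/W
R_total = 1.586 K/W
Q = ΔT/R_total = 80/1.586

q′ ≈ 50.4 W/m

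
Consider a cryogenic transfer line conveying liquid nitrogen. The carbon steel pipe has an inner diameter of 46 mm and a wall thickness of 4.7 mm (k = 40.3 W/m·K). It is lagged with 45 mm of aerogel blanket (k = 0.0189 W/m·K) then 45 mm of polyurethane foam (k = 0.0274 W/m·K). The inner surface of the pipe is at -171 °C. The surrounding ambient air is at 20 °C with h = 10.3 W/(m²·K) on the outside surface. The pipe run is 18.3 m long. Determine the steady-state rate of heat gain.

For a radial system each layer contributes R = ln(r_out/r_in)/(2πkL); films add R = 1/(hA).
R_carbon steel pipe wall = ln(27.7/23)/(2π×40.3×18.3) = 4.013×10^-5 K/W
R_aerogel blanket = ln(72.7/27.7)/(2π×0.0189×18.3) = 0.444 K/W
R_polyurethane foam = ln(117.7/72.7)/(2π×0.0274×18.3) = 0.1529 K/W
R_outer film = 1/(h_o·2πr_oL) = 1/(10.3×2π×0.1177×18.3) = 0.007174 K/W
R_total = 0.6042 K/W
Q = ΔT/R_total = 191/0.6042

Q ≈ 316 W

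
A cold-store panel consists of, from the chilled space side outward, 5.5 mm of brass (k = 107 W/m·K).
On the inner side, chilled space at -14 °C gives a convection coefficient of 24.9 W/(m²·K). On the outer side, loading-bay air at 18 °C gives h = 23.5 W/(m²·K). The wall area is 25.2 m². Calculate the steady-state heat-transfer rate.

Series thermal resistances:
R_inner film = 1/(h_i·A) = 1/(24.9×25.2) = 0.001594 K/W
R_brass = L/(kA) = 0.0055/(107×25.2) = 2.04×10^-6 K/W
R_outer film = 1/(h_o·A) = 1/(23.5×25.2) = 0.001689 K/W
R_total = 0.003284 K/W
Q = ΔT / R_total = 32 / 0.003284

Q ≈ 9740 W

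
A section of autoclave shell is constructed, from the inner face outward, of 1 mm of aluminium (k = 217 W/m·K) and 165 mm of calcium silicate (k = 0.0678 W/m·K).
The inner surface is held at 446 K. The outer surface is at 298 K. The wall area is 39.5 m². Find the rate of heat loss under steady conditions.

Series thermal resistances:
R_aluminium = L/(kA) = 0.001/(217×39.5) = 1.167×10^-7 K/W
R_calcium silicate = L/(kA) = 0.165/(0.0678×39.5) = 0.06161 K/W
R_total = 0.06161 K/W
Q = ΔT / R_total = 148 / 0.06161

Q ≈ 2400 W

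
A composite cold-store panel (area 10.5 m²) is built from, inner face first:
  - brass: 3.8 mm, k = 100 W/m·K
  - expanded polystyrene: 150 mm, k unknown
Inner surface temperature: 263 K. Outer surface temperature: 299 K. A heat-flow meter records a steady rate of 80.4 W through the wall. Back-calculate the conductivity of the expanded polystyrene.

k ≈ 0.0319 W/(m·K)

Thermal resistances in series:
R_brass = L/(kA) = 0.0038/(100×10.5) = 3.619×10^-6 K/W
Sum of known resistances R_other = 3.619×10^-6 K/W
Total R = ΔT/Q = 36/80.4 = 0.4478 K/W
R_expanded polystyrene = R_total − R_other = 0.4478 K/W
k = L/(R·A) = 0.15/(0.4478×10.5)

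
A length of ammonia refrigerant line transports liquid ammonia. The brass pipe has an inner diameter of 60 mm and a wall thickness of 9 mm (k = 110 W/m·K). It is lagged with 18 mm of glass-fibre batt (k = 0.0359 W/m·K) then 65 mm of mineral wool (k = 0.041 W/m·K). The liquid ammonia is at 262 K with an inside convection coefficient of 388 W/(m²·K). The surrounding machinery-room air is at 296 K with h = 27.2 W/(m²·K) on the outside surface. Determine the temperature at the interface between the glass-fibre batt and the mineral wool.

Per-layer cylindrical resistances, series-summed:
R_inner film = 1/(h_i·2πr₁L) = 1/(388×2π×0.03×1) = 0.01367 K/W
R_brass pipe wall = ln(39/30)/(2π×110×1) = 3.796×10^-4 K/W
R_glass-fibre batt = ln(57/39)/(2π×0.0359×1) = 1.682 K/W
R_mineral wool = ln(122/57)/(2π×0.041×1) = 2.954 K/W
R_outer film = 1/(h_o·2πr_oL) = 1/(27.2×2π×0.122×1) = 0.04796 K/W
R_total = 4.698 K/W
Q = ΔT/R_total = 34/4.698
Q = 7.24 W/m
T_interface = T_inner + Q·ΣR(inner→interface) = 262 + 7.24×1.696

T ≈ 274 K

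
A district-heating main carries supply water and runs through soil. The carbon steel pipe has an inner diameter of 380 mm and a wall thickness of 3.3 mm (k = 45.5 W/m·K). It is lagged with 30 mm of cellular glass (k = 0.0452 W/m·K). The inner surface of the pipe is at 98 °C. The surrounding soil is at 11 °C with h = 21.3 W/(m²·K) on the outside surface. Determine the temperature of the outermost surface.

T ≈ 16.4 °C

Radial resistances (cylindrical: R_cond = ln(r_o/r_i)/(2πkL), R_conv = 1/(h·2πrL)):
R_carbon steel pipe wall = ln(193.3/190)/(2π×45.5×1) = 6.023×10^-5 K/W
R_cellular glass = ln(223.3/193.3)/(2π×0.0452×1) = 0.508 K/W
R_outer film = 1/(h_o·2πr_oL) = 1/(21.3×2π×0.2233×1) = 0.03346 K/W
R_total = 0.5415 K/W
Q = ΔT/R_total = 87/0.5415
Q = 161 W/m
T_interface = T_inner − Q·ΣR(inner→interface) = 98 − 161×0.5081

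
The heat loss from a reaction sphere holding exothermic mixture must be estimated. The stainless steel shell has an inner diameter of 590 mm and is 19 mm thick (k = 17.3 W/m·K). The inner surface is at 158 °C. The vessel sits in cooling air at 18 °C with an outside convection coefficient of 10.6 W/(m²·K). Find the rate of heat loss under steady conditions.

Q ≈ 1820 W

Radial (spherical) resistances in series:
R_stainless steel shell = (1/0.295 − 1/0.314)/(4π×17.3) = 9.435×10^-4 K/W
R_outer film = 1/(h·4πr_o²) = 1/(10.6×4π×0.314²) = 0.07614 K/W
R_total = 0.07709 K/W
Q = ΔT/R_total = 140/0.07709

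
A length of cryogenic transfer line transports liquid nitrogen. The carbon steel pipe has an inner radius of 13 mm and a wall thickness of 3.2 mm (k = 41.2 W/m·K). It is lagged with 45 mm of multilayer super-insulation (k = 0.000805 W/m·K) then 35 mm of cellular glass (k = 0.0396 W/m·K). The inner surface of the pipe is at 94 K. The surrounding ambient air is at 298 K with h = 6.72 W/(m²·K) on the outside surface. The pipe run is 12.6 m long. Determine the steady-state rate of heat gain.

Radial resistances (cylindrical: R_cond = ln(r_o/r_i)/(2πkL), R_conv = 1/(h·2πrL)):
R_carbon steel pipe wall = ln(16.2/13)/(2π×41.2×12.6) = 6.747×10^-5 K/W
R_multilayer super-insulation = ln(61.2/16.2)/(2π×0.000805×12.6) = 20.86 K/W
R_cellular glass = ln(96.2/61.2)/(2π×0.0396×12.6) = 0.1443 K/W
R_outer film = 1/(h_o·2πr_oL) = 1/(6.72×2π×0.0962×12.6) = 0.01954 K/W
R_total = 21.02 K/W
Q = ΔT/R_total = 204/21.02

Q ≈ 9.71 W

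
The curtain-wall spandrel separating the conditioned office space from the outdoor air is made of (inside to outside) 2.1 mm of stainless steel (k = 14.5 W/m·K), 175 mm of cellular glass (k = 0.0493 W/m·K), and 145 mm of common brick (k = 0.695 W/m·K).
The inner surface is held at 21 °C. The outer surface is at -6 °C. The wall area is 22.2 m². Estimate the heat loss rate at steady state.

Q ≈ 159 W

Using the resistance-network approach (series):
R_stainless steel = L/(kA) = 0.0021/(14.5×22.2) = 6.524×10^-6 K/W
R_cellular glass = L/(kA) = 0.175/(0.0493×22.2) = 0.1599 K/W
R_common brick = L/(kA) = 0.145/(0.695×22.2) = 0.009398 K/W
R_total = 0.1693 K/W
Q = ΔT / R_total = 27 / 0.1693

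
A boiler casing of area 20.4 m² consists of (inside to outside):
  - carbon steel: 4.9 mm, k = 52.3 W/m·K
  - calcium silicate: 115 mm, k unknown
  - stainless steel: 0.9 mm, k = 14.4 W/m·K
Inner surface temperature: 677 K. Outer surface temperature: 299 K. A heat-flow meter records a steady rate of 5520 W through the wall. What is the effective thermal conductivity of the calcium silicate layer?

k ≈ 0.0823 W/(m·K)

Thermal resistances in series:
R_carbon steel = L/(kA) = 0.0049/(52.3×20.4) = 4.593×10^-6 K/W
R_stainless steel = L/(kA) = 0.0009/(14.4×20.4) = 3.064×10^-6 K/W
Sum of known resistances R_other = 7.656×10^-6 K/W
Total R = ΔT/Q = 378/5520 = 0.06848 K/W
R_calcium silicate = R_total − R_other = 0.06847 K/W
k = L/(R·A) = 0.115/(0.06847×20.4)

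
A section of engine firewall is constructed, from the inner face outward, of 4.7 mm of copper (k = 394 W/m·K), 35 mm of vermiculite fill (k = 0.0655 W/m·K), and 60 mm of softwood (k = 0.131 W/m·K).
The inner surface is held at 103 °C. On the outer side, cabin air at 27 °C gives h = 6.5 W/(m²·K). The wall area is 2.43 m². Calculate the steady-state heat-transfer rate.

Thermal resistances in series:
R_copper = L/(kA) = 0.0047/(394×2.43) = 4.909×10^-6 K/W
R_vermiculite fill = L/(kA) = 0.035/(0.0655×2.43) = 0.2199 K/W
R_softwood = L/(kA) = 0.06/(0.131×2.43) = 0.1885 K/W
R_outer film = 1/(h_o·A) = 1/(6.5×2.43) = 0.06331 K/W
R_total = 0.4717 K/W
Q = ΔT / R_total = 76 / 0.4717

Q ≈ 161 W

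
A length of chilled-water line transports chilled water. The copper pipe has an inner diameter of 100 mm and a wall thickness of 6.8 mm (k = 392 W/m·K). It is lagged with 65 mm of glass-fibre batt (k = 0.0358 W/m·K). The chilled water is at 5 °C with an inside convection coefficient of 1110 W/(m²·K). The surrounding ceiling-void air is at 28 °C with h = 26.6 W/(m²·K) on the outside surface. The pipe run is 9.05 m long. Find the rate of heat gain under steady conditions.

Q ≈ 60.4 W

Radial resistances (cylindrical: R_cond = ln(r_o/r_i)/(2πkL), R_conv = 1/(h·2πrL)):
R_inner film = 1/(h_i·2πr₁L) = 1/(1110×2π×0.05×9.05) = 3.169×10^-4 K/W
R_copper pipe wall = ln(56.8/50)/(2π×392×9.05) = 5.721×10^-6 K/W
R_glass-fibre batt = ln(121.8/56.8)/(2π×0.0358×9.05) = 0.3747 K/W
R_outer film = 1/(h_o·2πr_oL) = 1/(26.6×2π×0.1218×9.05) = 0.005428 K/W
R_total = 0.3805 K/W
Q = ΔT/R_total = 23/0.3805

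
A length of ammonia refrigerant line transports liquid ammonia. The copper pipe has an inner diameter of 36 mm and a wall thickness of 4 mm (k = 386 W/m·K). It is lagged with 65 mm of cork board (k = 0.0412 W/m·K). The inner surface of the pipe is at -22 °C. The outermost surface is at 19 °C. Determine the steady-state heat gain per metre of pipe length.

Radial resistances (cylindrical: R_cond = ln(r_o/r_i)/(2πkL), R_conv = 1/(h·2πrL)):
R_copper pipe wall = ln(22/18)/(2π×386×1) = 8.274×10^-5 K/W
R_cork board = ln(87/22)/(2π×0.0412×1) = 5.311 K/W
R_total = 5.311 K/W
Q = ΔT/R_total = 41/5.311

q′ ≈ 7.72 W/m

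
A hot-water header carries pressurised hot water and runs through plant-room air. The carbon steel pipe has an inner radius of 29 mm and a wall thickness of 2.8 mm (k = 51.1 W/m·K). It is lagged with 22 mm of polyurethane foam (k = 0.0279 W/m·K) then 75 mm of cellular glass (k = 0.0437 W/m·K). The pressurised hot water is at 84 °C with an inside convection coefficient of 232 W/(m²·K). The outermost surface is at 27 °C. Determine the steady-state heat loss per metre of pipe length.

For a radial system each layer contributes R = ln(r_out/r_in)/(2πkL); films add R = 1/(hA).
R_inner film = 1/(h_i·2πr₁L) = 1/(232×2π×0.029×1) = 0.02366 K/W
R_carbon steel pipe wall = ln(31.8/29)/(2π×51.1×1) = 2.871×10^-4 K/W
R_polyurethane foam = ln(53.8/31.8)/(2π×0.0279×1) = 2.999 K/W
R_cellular glass = ln(128.8/53.8)/(2π×0.0437×1) = 3.179 K/W
R_total = 6.203 K/W
Q = ΔT/R_total = 57/6.203

q′ ≈ 9.19 W/m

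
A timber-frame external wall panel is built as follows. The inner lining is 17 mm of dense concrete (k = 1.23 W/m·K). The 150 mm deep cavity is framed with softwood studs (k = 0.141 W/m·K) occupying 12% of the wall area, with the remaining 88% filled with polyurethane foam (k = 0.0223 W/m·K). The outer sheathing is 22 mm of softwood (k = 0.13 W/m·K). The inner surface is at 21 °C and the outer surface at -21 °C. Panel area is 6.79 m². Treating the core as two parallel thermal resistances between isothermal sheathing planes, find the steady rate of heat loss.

Sheathing layers in series; stud and cavity paths in parallel between them.
R_inner = 0.017/(1.23×6.79) = 0.002036 K/W
R_stud  = 0.15/(0.141×0.12×6.79) = 1.306 K/W
R_cav   = 0.15/(0.0223×0.88×6.79) = 1.126 K/W
1/R_core = 1/R_stud + 1/R_cav → R_core = 0.6045 K/W
R_outer = 0.022/(0.13×6.79) = 0.02492 K/W
R_total = 0.6315 K/W
Q = ΔT/R_total = 42/0.6315

Q ≈ 66.5 W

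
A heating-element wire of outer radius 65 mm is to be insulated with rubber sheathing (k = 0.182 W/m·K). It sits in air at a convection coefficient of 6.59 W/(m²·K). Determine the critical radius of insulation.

r_cr ≈ 27.6 mm

For a cylinder r_cr = k/h = 0.182/6.59
r_cr = 27.6 mm; since the bare radius (65 mm) is above r_cr, any added insulation will reduce heat loss.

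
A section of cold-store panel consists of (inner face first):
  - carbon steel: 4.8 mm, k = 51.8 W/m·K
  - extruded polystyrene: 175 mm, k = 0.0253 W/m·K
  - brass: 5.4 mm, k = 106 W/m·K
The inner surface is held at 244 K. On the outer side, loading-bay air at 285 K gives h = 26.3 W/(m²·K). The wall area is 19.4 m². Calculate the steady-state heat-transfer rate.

Q ≈ 114 W

Using the resistance-network approach (series):
R_carbon steel = L/(kA) = 0.0048/(51.8×19.4) = 4.776×10^-6 K/W
R_extruded polystyrene = L/(kA) = 0.175/(0.0253×19.4) = 0.3565 K/W
R_brass = L/(kA) = 0.0054/(106×19.4) = 2.626×10^-6 K/W
R_outer film = 1/(h_o·A) = 1/(26.3×19.4) = 0.00196 K/W
R_total = 0.3585 K/W
Q = ΔT / R_total = 41 / 0.3585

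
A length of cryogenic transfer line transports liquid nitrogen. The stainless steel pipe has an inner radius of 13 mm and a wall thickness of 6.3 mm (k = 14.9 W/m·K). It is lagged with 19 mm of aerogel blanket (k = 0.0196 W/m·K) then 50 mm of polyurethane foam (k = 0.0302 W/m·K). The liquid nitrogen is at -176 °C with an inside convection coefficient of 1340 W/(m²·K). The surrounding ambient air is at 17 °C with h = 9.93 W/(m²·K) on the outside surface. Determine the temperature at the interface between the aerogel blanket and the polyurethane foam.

For a radial system each layer contributes R = ln(r_out/r_in)/(2πkL); films add R = 1/(hA).
R_inner film = 1/(h_i·2πr₁L) = 1/(1340×2π×0.013×1) = 0.009136 K/W
R_stainless steel pipe wall = ln(19.3/13)/(2π×14.9×1) = 0.004221 K/W
R_aerogel blanket = ln(38.3/19.3)/(2π×0.0196×1) = 5.565 K/W
R_polyurethane foam = ln(88.3/38.3)/(2π×0.0302×1) = 4.402 K/W
R_outer film = 1/(h_o·2πr_oL) = 1/(9.93×2π×0.0883×1) = 0.1815 K/W
R_total = 10.16 K/W
Q = ΔT/R_total = 193/10.16
Q = 19 W/m
T_interface = T_inner + Q·ΣR(inner→interface) = -176 + 19×5.578

T ≈ -70.1 °C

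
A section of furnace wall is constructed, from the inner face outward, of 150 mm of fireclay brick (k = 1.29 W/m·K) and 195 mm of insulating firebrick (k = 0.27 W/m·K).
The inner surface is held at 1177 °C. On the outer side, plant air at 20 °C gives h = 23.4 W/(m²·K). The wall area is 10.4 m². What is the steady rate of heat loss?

Q ≈ 13700 W

Series thermal resistances:
R_fireclay brick = L/(kA) = 0.15/(1.29×10.4) = 0.01118 K/W
R_insulating firebrick = L/(kA) = 0.195/(0.27×10.4) = 0.06944 K/W
R_outer film = 1/(h_o·A) = 1/(23.4×10.4) = 0.004109 K/W
R_total = 0.08473 K/W
Q = ΔT / R_total = 1157 / 0.08473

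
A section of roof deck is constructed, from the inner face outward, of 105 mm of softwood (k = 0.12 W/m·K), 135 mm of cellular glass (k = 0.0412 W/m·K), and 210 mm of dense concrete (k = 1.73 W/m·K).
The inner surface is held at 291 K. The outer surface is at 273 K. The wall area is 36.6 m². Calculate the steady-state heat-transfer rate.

Treating each layer as a thermal resistance in series:
R_softwood = L/(kA) = 0.105/(0.12×36.6) = 0.02391 K/W
R_cellular glass = L/(kA) = 0.135/(0.0412×36.6) = 0.08953 K/W
R_dense concrete = L/(kA) = 0.21/(1.73×36.6) = 0.003317 K/W
R_total = 0.1168 K/W
Q = ΔT / R_total = 18 / 0.1168

Q ≈ 154 W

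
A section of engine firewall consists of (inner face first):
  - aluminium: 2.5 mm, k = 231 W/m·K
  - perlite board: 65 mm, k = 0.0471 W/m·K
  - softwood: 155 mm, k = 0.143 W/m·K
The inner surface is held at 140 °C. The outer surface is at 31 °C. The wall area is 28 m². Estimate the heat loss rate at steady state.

Using the resistance-network approach (series):
R_aluminium = L/(kA) = 0.0025/(231×28) = 3.865×10^-7 K/W
R_perlite board = L/(kA) = 0.065/(0.0471×28) = 0.04929 K/W
R_softwood = L/(kA) = 0.155/(0.143×28) = 0.03871 K/W
R_total = 0.088 K/W
Q = ΔT / R_total = 109 / 0.088

Q ≈ 1240 W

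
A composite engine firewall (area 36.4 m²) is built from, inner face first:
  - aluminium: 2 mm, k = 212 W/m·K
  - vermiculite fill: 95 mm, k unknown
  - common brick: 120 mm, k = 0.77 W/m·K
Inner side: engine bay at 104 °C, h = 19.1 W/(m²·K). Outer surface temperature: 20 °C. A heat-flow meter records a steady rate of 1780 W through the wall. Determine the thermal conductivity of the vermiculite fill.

k ≈ 0.0629 W/(m·K)

Model the wall as resistances in series:
R_inner film = 1/(h_i·A) = 1/(19.1×36.4) = 0.001438 K/W
R_aluminium = L/(kA) = 0.002/(212×36.4) = 2.592×10^-7 K/W
R_common brick = L/(kA) = 0.12/(0.77×36.4) = 0.004281 K/W
Sum of known resistances R_other = 0.00572 K/W
Total R = ΔT/Q = 84/1780 = 0.04719 K/W
R_vermiculite fill = R_total − R_other = 0.04147 K/W
k = L/(R·A) = 0.095/(0.04147×36.4)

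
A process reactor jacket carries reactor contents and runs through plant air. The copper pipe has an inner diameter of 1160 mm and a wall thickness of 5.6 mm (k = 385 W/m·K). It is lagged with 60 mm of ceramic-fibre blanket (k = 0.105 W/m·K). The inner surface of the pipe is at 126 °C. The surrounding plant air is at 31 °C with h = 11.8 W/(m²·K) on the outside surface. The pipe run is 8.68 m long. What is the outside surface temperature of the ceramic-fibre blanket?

Treating each annulus and film as a series resistance:
R_copper pipe wall = ln(585.6/580)/(2π×385×8.68) = 4.576×10^-7 K/W
R_ceramic-fibre blanket = ln(645.6/585.6)/(2π×0.105×8.68) = 0.01703 K/W
R_outer film = 1/(h_o·2πr_oL) = 1/(11.8×2π×0.6456×8.68) = 0.002407 K/W
R_total = 0.01944 K/W
Q = ΔT/R_total = 95/0.01944
Q = 4890 W
T_interface = T_inner − Q·ΣR(inner→interface) = 126 − 4890×0.01703

T ≈ 42.8 °C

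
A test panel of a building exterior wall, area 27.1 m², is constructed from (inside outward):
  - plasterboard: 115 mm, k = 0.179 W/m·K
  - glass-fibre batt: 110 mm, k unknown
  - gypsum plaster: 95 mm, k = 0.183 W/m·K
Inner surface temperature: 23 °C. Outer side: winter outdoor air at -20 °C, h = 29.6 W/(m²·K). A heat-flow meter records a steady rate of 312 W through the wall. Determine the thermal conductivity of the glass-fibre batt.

Model the wall as resistances in series:
R_plasterboard = L/(kA) = 0.115/(0.179×27.1) = 0.02371 K/W
R_gypsum plaster = L/(kA) = 0.095/(0.183×27.1) = 0.01916 K/W
R_outer film = 1/(h_o·A) = 1/(29.6×27.1) = 0.001247 K/W
Sum of known resistances R_other = 0.04411 K/W
Total R = ΔT/Q = 43/312 = 0.1378 K/W
R_glass-fibre batt = R_total − R_other = 0.09371 K/W
k = L/(R·A) = 0.11/(0.09371×27.1)

k ≈ 0.0433 W/(m·K)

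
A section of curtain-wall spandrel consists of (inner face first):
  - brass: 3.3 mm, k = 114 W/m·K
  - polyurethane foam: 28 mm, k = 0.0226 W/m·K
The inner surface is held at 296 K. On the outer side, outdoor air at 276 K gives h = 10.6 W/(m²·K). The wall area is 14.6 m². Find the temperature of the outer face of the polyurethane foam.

Thermal resistances in series:
R_brass = L/(kA) = 0.0033/(114×14.6) = 1.983×10^-6 K/W
R_polyurethane foam = L/(kA) = 0.028/(0.0226×14.6) = 0.08486 K/W
R_outer film = 1/(h_o·A) = 1/(10.6×14.6) = 0.006462 K/W
R_total = 0.09132 K/W;  Q = ΔT/R_total = 20/0.09132 = 219 W
T_interface = T_inner − Q·ΣR(inner→interface) = 296 − 219×0.08486

T ≈ 277 K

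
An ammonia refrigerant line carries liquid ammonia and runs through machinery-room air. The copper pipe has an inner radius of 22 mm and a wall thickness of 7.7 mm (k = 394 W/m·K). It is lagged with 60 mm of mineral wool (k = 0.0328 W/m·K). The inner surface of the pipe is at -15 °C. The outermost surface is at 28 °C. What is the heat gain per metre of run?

q′ ≈ 8.02 W/m

Per-layer cylindrical resistances, series-summed:
R_copper pipe wall = ln(29.7/22)/(2π×394×1) = 1.212×10^-4 K/W
R_mineral wool = ln(89.7/29.7)/(2π×0.0328×1) = 5.363 K/W
R_total = 5.363 K/W
Q = ΔT/R_total = 43/5.363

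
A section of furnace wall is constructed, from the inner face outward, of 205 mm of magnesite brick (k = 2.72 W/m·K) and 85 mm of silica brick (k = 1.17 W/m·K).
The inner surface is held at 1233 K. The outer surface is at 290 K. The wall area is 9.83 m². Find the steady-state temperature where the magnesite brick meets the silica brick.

T ≈ 753 K

Model the wall as resistances in series:
R_magnesite brick = L/(kA) = 0.205/(2.72×9.83) = 0.007667 K/W
R_silica brick = L/(kA) = 0.085/(1.17×9.83) = 0.007391 K/W
R_total = 0.01506 K/W;  Q = ΔT/R_total = 943/0.01506 = 62630 W
T_interface = T_inner − Q·ΣR(inner→interface) = 1233 − 62600×0.007667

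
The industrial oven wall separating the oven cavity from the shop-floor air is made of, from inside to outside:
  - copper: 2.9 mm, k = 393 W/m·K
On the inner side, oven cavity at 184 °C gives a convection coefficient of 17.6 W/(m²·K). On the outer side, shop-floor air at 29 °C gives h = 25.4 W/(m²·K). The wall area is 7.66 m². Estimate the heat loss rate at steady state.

Q ≈ 12300 W

Treating each layer as a thermal resistance in series:
R_inner film = 1/(h_i·A) = 1/(17.6×7.66) = 0.007418 K/W
R_copper = L/(kA) = 0.0029/(393×7.66) = 9.633×10^-7 K/W
R_outer film = 1/(h_o·A) = 1/(25.4×7.66) = 0.00514 K/W
R_total = 0.01256 K/W
Q = ΔT / R_total = 155 / 0.01256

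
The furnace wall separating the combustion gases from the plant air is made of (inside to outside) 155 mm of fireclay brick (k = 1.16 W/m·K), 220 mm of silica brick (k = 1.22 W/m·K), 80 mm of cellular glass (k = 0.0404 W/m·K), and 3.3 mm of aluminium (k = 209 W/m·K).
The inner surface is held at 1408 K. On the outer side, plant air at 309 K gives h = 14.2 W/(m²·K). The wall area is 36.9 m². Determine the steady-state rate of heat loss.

Using the resistance-network approach (series):
R_fireclay brick = L/(kA) = 0.155/(1.16×36.9) = 0.003621 K/W
R_silica brick = L/(kA) = 0.22/(1.22×36.9) = 0.004887 K/W
R_cellular glass = L/(kA) = 0.08/(0.0404×36.9) = 0.05366 K/W
R_aluminium = L/(kA) = 0.0033/(209×36.9) = 4.279×10^-7 K/W
R_outer film = 1/(h_o·A) = 1/(14.2×36.9) = 0.001908 K/W
R_total = 0.06408 K/W
Q = ΔT / R_total = 1099 / 0.06408

Q ≈ 17200 W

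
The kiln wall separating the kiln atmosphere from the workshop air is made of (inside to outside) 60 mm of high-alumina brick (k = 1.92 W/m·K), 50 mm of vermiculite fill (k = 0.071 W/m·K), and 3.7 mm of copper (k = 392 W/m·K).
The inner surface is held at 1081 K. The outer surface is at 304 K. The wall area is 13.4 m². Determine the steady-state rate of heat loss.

Treating each layer as a thermal resistance in series:
R_high-alumina brick = L/(kA) = 0.06/(1.92×13.4) = 0.002332 K/W
R_vermiculite fill = L/(kA) = 0.05/(0.071×13.4) = 0.05255 K/W
R_copper = L/(kA) = 0.0037/(392×13.4) = 7.044×10^-7 K/W
R_total = 0.05489 K/W
Q = ΔT / R_total = 777 / 0.05489

Q ≈ 14200 W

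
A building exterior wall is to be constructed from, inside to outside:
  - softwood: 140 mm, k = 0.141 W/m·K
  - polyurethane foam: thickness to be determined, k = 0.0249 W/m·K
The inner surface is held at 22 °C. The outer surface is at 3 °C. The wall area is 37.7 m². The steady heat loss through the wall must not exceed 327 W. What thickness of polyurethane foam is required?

Using the resistance-network approach (series):
R_softwood = L/(kA) = 0.14/(0.141×37.7) = 0.02634 K/W
Sum of the known resistances R_other = 0.02634 K/W
Required total resistance R_tot = ΔT/Q_allow = 19/327 = 0.0581 K/W
R_polyurethane foam = R_tot − R_other = 0.03177 K/W
L = R·k·A = 0.03177×0.0249×37.7

L ≈ 29.8 mm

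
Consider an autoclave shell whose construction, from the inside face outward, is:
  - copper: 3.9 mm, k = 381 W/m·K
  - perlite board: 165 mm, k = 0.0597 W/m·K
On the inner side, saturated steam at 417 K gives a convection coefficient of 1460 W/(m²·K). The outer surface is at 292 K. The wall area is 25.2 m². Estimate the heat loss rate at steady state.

Q ≈ 1140 W

Model the wall as resistances in series:
R_inner film = 1/(h_i·A) = 1/(1460×25.2) = 2.718×10^-5 K/W
R_copper = L/(kA) = 0.0039/(381×25.2) = 4.062×10^-7 K/W
R_perlite board = L/(kA) = 0.165/(0.0597×25.2) = 0.1097 K/W
R_total = 0.1097 K/W
Q = ΔT / R_total = 125 / 0.1097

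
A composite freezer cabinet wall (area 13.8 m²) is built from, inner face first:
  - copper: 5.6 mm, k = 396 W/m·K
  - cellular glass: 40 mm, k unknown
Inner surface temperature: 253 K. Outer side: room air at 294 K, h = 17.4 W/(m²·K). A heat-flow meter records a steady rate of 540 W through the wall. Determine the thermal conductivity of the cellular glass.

k ≈ 0.0404 W/(m·K)

Model the wall as resistances in series:
R_copper = L/(kA) = 0.0056/(396×13.8) = 1.025×10^-6 K/W
R_outer film = 1/(h_o·A) = 1/(17.4×13.8) = 0.004165 K/W
Sum of known resistances R_other = 0.004166 K/W
Total R = ΔT/Q = 41/540 = 0.07593 K/W
R_cellular glass = R_total − R_other = 0.07176 K/W
k = L/(R·A) = 0.04/(0.07176×13.8)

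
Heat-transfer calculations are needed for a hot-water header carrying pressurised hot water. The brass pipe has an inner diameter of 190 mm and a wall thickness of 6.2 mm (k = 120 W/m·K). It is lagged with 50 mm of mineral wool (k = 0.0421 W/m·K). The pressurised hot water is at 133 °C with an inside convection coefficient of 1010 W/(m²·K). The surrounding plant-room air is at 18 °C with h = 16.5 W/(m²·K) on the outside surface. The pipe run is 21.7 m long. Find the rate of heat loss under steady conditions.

Radial resistances (cylindrical: R_cond = ln(r_o/r_i)/(2πkL), R_conv = 1/(h·2πrL)):
R_inner film = 1/(h_i·2πr₁L) = 1/(1010×2π×0.095×21.7) = 7.644×10^-5 K/W
R_brass pipe wall = ln(101.2/95)/(2π×120×21.7) = 3.864×10^-6 K/W
R_mineral wool = ln(151.2/101.2)/(2π×0.0421×21.7) = 0.06995 K/W
R_outer film = 1/(h_o·2πr_oL) = 1/(16.5×2π×0.1512×21.7) = 0.00294 K/W
R_total = 0.07297 K/W
Q = ΔT/R_total = 115/0.07297

Q ≈ 1580 W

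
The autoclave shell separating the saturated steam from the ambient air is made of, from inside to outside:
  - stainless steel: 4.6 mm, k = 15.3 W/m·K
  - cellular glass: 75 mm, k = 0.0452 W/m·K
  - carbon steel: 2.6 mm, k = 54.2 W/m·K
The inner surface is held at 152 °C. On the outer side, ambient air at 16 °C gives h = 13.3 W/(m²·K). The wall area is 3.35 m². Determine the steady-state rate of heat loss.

Series thermal resistances:
R_stainless steel = L/(kA) = 0.0046/(15.3×3.35) = 8.975×10^-5 K/W
R_cellular glass = L/(kA) = 0.075/(0.0452×3.35) = 0.4953 K/W
R_carbon steel = L/(kA) = 0.0026/(54.2×3.35) = 1.432×10^-5 K/W
R_outer film = 1/(h_o·A) = 1/(13.3×3.35) = 0.02244 K/W
R_total = 0.5179 K/W
Q = ΔT / R_total = 136 / 0.5179

Q ≈ 263 W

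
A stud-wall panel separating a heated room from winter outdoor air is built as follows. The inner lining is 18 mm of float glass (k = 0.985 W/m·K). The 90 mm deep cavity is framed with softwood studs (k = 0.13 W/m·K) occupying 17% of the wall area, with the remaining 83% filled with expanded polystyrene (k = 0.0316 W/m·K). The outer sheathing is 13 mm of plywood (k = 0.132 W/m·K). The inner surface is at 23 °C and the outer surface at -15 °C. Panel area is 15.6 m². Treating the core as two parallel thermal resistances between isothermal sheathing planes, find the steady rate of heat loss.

Q ≈ 300 W

Sheathing layers in series; stud and cavity paths in parallel between them.
R_inner = 0.018/(0.985×15.6) = 0.001171 K/W
R_stud  = 0.09/(0.13×0.17×15.6) = 0.2611 K/W
R_cav   = 0.09/(0.0316×0.83×15.6) = 0.22 K/W
1/R_core = 1/R_stud + 1/R_cav → R_core = 0.1194 K/W
R_outer = 0.013/(0.132×15.6) = 0.006313 K/W
R_total = 0.1269 K/W
Q = ΔT/R_total = 38/0.1269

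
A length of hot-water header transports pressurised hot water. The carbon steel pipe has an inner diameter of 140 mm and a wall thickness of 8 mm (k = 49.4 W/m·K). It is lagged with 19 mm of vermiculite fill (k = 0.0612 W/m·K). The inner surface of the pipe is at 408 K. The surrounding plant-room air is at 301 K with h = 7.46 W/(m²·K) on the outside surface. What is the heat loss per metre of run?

Treating each annulus and film as a series resistance:
R_carbon steel pipe wall = ln(78/70)/(2π×49.4×1) = 3.486×10^-4 K/W
R_vermiculite fill = ln(97/78)/(2π×0.0612×1) = 0.5669 K/W
R_outer film = 1/(h_o·2πr_oL) = 1/(7.46×2π×0.097×1) = 0.2199 K/W
R_total = 0.7872 K/W
Q = ΔT/R_total = 107/0.7872

q′ ≈ 136 W/m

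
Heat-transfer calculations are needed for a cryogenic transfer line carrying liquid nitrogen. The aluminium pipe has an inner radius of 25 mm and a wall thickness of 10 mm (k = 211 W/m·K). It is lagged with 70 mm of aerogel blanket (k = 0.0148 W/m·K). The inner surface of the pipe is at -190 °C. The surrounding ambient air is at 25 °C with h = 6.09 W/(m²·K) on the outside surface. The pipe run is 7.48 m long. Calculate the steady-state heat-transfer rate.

Radial resistances (cylindrical: R_cond = ln(r_o/r_i)/(2πkL), R_conv = 1/(h·2πrL)):
R_aluminium pipe wall = ln(35/25)/(2π×211×7.48) = 3.393×10^-5 K/W
R_aerogel blanket = ln(105/35)/(2π×0.0148×7.48) = 1.579 K/W
R_outer film = 1/(h_o·2πr_oL) = 1/(6.09×2π×0.105×7.48) = 0.03327 K/W
R_total = 1.613 K/W
Q = ΔT/R_total = 215/1.613

Q ≈ 133 W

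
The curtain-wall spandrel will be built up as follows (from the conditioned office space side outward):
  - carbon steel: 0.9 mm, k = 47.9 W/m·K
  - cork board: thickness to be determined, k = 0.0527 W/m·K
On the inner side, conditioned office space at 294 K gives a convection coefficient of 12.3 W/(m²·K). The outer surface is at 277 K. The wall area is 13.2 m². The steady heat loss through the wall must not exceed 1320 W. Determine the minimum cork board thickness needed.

Using the resistance-network approach (series):
R_inner film = 1/(h_i·A) = 1/(12.3×13.2) = 0.006159 K/W
R_carbon steel = L/(kA) = 0.0009/(47.9×13.2) = 1.423×10^-6 K/W
Sum of the known resistances R_other = 0.006161 K/W
Required total resistance R_tot = ΔT/Q_allow = 17/1320 = 0.01288 K/W
R_cork board = R_tot − R_other = 0.006718 K/W
L = R·k·A = 0.006718×0.0527×13.2

L ≈ 4.67 mm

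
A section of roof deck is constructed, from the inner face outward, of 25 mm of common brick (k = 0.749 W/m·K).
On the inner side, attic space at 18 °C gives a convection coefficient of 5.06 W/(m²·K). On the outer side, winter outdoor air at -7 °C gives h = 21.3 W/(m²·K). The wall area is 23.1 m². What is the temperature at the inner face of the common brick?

T ≈ 0.225 °C

Treating each layer as a thermal resistance in series:
R_inner film = 1/(h_i·A) = 1/(5.06×23.1) = 0.008555 K/W
R_common brick = L/(kA) = 0.025/(0.749×23.1) = 0.001445 K/W
R_outer film = 1/(h_o·A) = 1/(21.3×23.1) = 0.002032 K/W
R_total = 0.01203 K/W;  Q = ΔT/R_total = 25/0.01203 = 2078 W
T_interface = T_inner − Q·ΣR(inner→interface) = 18 − 2080×0.008555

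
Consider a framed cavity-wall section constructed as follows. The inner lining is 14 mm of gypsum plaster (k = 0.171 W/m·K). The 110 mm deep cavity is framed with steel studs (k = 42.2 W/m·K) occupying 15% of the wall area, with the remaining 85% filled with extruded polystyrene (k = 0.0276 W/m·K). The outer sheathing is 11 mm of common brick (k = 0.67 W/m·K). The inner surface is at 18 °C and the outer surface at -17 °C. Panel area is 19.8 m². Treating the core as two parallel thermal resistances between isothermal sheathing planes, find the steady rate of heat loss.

Sheathing layers in series; stud and cavity paths in parallel between them.
R_inner = 0.014/(0.171×19.8) = 0.004135 K/W
R_stud  = 0.11/(42.2×0.15×19.8) = 8.777×10^-4 K/W
R_cav   = 0.11/(0.0276×0.85×19.8) = 0.2368 K/W
1/R_core = 1/R_stud + 1/R_cav → R_core = 8.744×10^-4 K/W
R_outer = 0.011/(0.67×19.8) = 8.292×10^-4 K/W
R_total = 0.005839 K/W
Q = ΔT/R_total = 35/0.005839

Q ≈ 5990 W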